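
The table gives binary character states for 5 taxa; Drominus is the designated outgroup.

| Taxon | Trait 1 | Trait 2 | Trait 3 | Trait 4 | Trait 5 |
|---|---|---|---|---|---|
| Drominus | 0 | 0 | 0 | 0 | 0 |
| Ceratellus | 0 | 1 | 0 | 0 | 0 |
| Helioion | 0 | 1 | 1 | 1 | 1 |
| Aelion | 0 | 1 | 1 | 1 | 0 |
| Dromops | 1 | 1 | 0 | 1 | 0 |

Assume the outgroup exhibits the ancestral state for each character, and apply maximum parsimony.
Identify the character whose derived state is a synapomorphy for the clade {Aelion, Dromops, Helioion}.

Trait 4

The outgroup has state '0' for every character, so '1' is the derived state throughout.
Trait 1: derived state '1' in Dromops only — an autapomorphy, so it tells us nothing about relationships among taxa.
All ingroup taxa share the derived state '1' for Trait 2; it defines the ingroup but does not resolve relationships within it.
Trait 3: derived state '1' in Aelion and Helioion only — synapomorphy for {Aelion, Helioion}.
Trait 4 (derived state '1') is shared by Aelion, Dromops, and Helioion — a synapomorphy uniting that clade.
Trait 5: derived state '1' in Helioion only — an autapomorphy, so it tells us nothing about relationships among taxa.
Most parsimonious ingroup topology: (Ceratellus,((Helioion,Aelion),Dromops)).
The clade {Aelion, Dromops, Helioion} is supported by Trait 4: its derived state '1' occurs in exactly those taxa and in no other taxon (including the outgroup).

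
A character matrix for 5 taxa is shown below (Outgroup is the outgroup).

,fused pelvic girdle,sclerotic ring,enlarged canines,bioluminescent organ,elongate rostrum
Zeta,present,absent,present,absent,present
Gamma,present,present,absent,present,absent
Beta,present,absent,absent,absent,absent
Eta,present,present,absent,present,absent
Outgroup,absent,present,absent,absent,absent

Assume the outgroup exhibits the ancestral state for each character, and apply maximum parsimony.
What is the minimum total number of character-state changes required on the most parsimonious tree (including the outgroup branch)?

5

Character polarity is set by the outgroup: the derived state is whichever differs from the outgroup's state, so for sclerotic ring the derived state is 'absent', and for the remaining characters it is 'present'.
fused pelvic girdle (derived state 'present') is shared by all ingroup taxa — unites the whole ingroup.
sclerotic ring: derived state 'absent' in Beta and Zeta only — synapomorphy for {Beta, Zeta}.
enlarged canines (derived state 'present') is unique to Zeta (autapomorphy; uninformative for grouping).
Only Eta and Gamma show the derived state 'present' for bioluminescent organ, supporting them as a clade.
elongate rostrum (derived state 'present') is unique to Zeta (autapomorphy; uninformative for grouping).
Most parsimonious ingroup topology: ((Gamma,Eta),(Beta,Zeta)).
Changes per character on this tree: fused pelvic girdle: 1; sclerotic ring: 1; enlarged canines: 1; bioluminescent organ: 1; elongate rostrum: 1.
Total = 5.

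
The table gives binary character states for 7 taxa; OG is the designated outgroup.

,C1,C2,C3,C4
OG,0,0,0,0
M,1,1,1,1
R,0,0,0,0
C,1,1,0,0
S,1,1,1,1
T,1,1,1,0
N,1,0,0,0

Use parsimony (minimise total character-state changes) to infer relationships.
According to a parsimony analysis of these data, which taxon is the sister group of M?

S

The outgroup has state '0' for every character, so '1' is the derived state throughout.
Only C, M, N, S, and T show the derived state '1' for C1, supporting them as a clade.
C2 (derived state '1') is shared by C, M, S, and T — a synapomorphy uniting that clade.
C3 (derived state '1') is shared by M, S, and T — a synapomorphy uniting that clade.
Only M and S show the derived state '1' for C4, supporting them as a clade.
Most parsimonious ingroup topology: (((((M,S),T),C),N),R).
M and S form a cherry on this tree, so they are sister taxa.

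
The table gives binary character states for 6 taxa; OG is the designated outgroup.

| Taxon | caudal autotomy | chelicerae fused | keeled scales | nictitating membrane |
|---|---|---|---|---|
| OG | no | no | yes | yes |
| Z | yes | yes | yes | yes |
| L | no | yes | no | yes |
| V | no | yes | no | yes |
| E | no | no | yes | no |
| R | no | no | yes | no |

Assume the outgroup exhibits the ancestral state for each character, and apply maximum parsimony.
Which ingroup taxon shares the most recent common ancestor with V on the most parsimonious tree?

L

Character polarity is set by the outgroup: the derived state is whichever differs from the outgroup's state, so for keeled scales, nictitating membrane the derived state is 'no', and for the remaining characters it is 'yes'.
caudal autotomy: derived state 'yes' in Z only — an autapomorphy, so it tells us nothing about relationships among taxa.
chelicerae fused (derived state 'yes') is shared by L, V, and Z — a synapomorphy uniting that clade.
keeled scales (derived state 'no') is shared by L and V — a synapomorphy uniting that clade.
Only E and R show the derived state 'no' for nictitating membrane, supporting them as a clade.
Most parsimonious ingroup topology: ((Z,(L,V)),(E,R)).
V and L form a cherry on this tree, so they are sister taxa.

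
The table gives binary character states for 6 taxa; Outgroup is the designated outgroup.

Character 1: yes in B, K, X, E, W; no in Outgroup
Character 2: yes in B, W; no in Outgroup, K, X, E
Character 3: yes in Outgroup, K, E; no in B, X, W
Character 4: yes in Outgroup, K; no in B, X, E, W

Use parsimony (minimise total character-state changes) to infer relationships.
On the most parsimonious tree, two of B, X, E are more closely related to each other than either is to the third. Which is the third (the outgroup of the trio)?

E

Character polarity is set by the outgroup: the derived state is whichever differs from the outgroup's state, so for Character 3, Character 4 the derived state is 'no', and for the remaining characters it is 'yes'.
All ingroup taxa share the derived state 'yes' for Character 1; it defines the ingroup but does not resolve relationships within it.
Character 2 (derived state 'yes') is shared by B and W — a synapomorphy uniting that clade.
Character 3 (derived state 'no') is shared by B, W, and X — a synapomorphy uniting that clade.
Only B, E, W, and X show the derived state 'no' for Character 4, supporting them as a clade.
Most parsimonious ingroup topology: ((((B,W),X),E),K).
X and B share a more recent common ancestor with each other than either does with E, so E is the least closely related of the three.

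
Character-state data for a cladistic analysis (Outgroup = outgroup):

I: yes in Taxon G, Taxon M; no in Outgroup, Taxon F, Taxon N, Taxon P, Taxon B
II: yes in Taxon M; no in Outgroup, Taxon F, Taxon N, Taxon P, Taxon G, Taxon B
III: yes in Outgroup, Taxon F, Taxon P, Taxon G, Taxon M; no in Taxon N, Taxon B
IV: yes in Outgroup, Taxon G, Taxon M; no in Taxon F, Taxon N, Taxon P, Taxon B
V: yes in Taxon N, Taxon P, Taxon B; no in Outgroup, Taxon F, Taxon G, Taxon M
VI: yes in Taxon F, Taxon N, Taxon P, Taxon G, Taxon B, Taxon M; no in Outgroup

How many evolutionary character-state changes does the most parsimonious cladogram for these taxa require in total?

Character polarity is set by the outgroup: the derived state is whichever differs from the outgroup's state, so for III, IV the derived state is 'no', and for the remaining characters it is 'yes'.
I (derived state 'yes') is shared by Taxon G and Taxon M — a synapomorphy uniting that clade.
II: derived state 'yes' in Taxon M only — an autapomorphy, so it tells us nothing about relationships among taxa.
Only Taxon B and Taxon N show the derived state 'no' for III, supporting them as a clade.
Only Taxon B, Taxon F, Taxon N, and Taxon P show the derived state 'no' for IV, supporting them as a clade.
V: derived state 'yes' in Taxon B, Taxon N, and Taxon P only — synapomorphy for {Taxon B, Taxon N, Taxon P}.
VI (derived state 'yes') is shared by all ingroup taxa — unites the whole ingroup.
Most parsimonious ingroup topology: ((Taxon F,((Taxon N,Taxon B),Taxon P)),(Taxon G,Taxon M)).
Changes per character on this tree: I: 1; II: 1; III: 1; IV: 1; V: 1; VI: 1.
Total = 6.

6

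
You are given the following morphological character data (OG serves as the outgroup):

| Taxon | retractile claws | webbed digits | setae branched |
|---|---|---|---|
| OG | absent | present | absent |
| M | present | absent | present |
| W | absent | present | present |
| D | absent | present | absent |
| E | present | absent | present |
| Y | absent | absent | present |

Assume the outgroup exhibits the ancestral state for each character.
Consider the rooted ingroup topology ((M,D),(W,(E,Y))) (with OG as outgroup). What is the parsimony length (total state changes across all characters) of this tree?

Map each character onto ((M,D),(W,(E,Y))) (rooted by OG) and count the minimum state changes it requires (Fitch parsimony):
retractile claws: 2; webbed digits: 2; setae branched: 2.
Total tree length = 6.

6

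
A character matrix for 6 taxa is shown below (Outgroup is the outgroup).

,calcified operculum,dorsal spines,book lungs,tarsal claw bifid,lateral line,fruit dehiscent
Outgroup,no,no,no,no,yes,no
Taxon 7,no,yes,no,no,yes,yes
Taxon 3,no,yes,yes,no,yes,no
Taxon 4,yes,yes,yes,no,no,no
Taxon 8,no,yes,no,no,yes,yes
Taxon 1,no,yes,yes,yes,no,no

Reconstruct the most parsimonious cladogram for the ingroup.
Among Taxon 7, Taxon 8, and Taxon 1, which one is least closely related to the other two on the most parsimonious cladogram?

Taxon 1

Character polarity is set by the outgroup: the derived state is whichever differs from the outgroup's state, so for lateral line the derived state is 'no', and for the remaining characters it is 'yes'.
calcified operculum: derived state 'yes' in Taxon 4 only — an autapomorphy, so it tells us nothing about relationships among taxa.
dorsal spines (derived state 'yes') is shared by all ingroup taxa — unites the whole ingroup.
book lungs: derived state 'yes' in Taxon 1, Taxon 3, and Taxon 4 only — synapomorphy for {Taxon 1, Taxon 3, Taxon 4}.
tarsal claw bifid (derived state 'yes') is unique to Taxon 1 (autapomorphy; uninformative for grouping).
lateral line: derived state 'no' in Taxon 1 and Taxon 4 only — synapomorphy for {Taxon 1, Taxon 4}.
fruit dehiscent: derived state 'yes' in Taxon 7 and Taxon 8 only — synapomorphy for {Taxon 7, Taxon 8}.
Most parsimonious ingroup topology: ((Taxon 7,Taxon 8),(Taxon 3,(Taxon 4,Taxon 1))).
Taxon 8 and Taxon 7 share a more recent common ancestor with each other than either does with Taxon 1, so Taxon 1 is the least closely related of the three.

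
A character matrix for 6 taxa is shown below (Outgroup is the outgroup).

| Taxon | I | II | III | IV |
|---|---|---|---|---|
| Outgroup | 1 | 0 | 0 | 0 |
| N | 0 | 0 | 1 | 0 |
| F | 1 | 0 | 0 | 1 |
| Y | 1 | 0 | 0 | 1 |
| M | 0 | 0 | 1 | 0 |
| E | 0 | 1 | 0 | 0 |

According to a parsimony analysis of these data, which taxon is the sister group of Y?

Character polarity is set by the outgroup: the derived state is whichever differs from the outgroup's state, so for I the derived state is '0', and for the remaining characters it is '1'.
I (derived state '0') is shared by E, M, and N — a synapomorphy uniting that clade.
II: derived state '1' in E only — an autapomorphy, so it tells us nothing about relationships among taxa.
Only M and N show the derived state '1' for III, supporting them as a clade.
IV: derived state '1' in F and Y only — synapomorphy for {F, Y}.
Most parsimonious ingroup topology: (((N,M),E),(F,Y)).
Y and F form a cherry on this tree, so they are sister taxa.

F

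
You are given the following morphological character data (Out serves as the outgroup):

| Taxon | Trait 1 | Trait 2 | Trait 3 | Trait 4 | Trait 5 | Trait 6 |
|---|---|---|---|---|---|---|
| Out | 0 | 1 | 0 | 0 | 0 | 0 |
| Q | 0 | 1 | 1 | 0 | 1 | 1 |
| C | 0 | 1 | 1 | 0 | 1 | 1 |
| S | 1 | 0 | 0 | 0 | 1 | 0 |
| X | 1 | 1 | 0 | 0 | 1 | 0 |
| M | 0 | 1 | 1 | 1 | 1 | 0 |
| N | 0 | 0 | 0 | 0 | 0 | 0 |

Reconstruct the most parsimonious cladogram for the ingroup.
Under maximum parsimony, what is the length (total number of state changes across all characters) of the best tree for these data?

7

Character polarity is set by the outgroup: the derived state is whichever differs from the outgroup's state, so for Trait 2 the derived state is '0', and for the remaining characters it is '1'.
Only S and X show the derived state '1' for Trait 1, supporting them as a clade.
Trait 2 groups N and S, which is incompatible with the clades supported by the remaining characters; treating it as convergent (homoplasy) costs fewer steps than any alternative tree.
Only C, M, and Q show the derived state '1' for Trait 3, supporting them as a clade.
Trait 4: derived state '1' in M only — an autapomorphy, so it tells us nothing about relationships among taxa.
Trait 5 (derived state '1') is shared by C, M, Q, S, and X — a synapomorphy uniting that clade.
Trait 6: derived state '1' in C and Q only — synapomorphy for {C, Q}.
Most parsimonious ingroup topology: ((((Q,C),M),(S,X)),N).
Changes per character on this tree: Trait 1: 1; Trait 2: 2; Trait 3: 1; Trait 4: 1; Trait 5: 1; Trait 6: 1.
Total = 7.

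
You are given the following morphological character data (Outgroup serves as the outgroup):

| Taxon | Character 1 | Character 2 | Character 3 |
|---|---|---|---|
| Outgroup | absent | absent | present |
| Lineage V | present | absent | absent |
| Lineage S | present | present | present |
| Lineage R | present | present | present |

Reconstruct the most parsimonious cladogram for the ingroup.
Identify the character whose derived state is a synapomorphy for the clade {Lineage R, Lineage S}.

Character 2

Character polarity is set by the outgroup: the derived state is whichever differs from the outgroup's state, so for Character 3 the derived state is 'absent', and for the remaining characters it is 'present'.
All ingroup taxa share the derived state 'present' for Character 1; it defines the ingroup but does not resolve relationships within it.
Only Lineage R and Lineage S show the derived state 'present' for Character 2, supporting them as a clade.
Character 3 (derived state 'absent') is unique to Lineage V (autapomorphy; uninformative for grouping).
Most parsimonious ingroup topology: (Lineage V,(Lineage S,Lineage R)).
The clade {Lineage R, Lineage S} is supported by Character 2: its derived state 'present' occurs in exactly those taxa and in no other taxon (including the outgroup).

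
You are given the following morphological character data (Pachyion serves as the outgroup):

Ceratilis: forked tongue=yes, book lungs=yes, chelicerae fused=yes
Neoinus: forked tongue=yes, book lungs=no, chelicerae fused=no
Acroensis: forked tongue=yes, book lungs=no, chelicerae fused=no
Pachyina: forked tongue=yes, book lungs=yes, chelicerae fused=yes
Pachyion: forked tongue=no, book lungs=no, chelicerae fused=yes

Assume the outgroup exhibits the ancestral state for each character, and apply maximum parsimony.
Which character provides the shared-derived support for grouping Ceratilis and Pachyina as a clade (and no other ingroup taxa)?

Character polarity is set by the outgroup: the derived state is whichever differs from the outgroup's state, so for chelicerae fused the derived state is 'no', and for the remaining characters it is 'yes'.
All ingroup taxa share the derived state 'yes' for forked tongue; it defines the ingroup but does not resolve relationships within it.
Only Ceratilis and Pachyina show the derived state 'yes' for book lungs, supporting them as a clade.
chelicerae fused: derived state 'no' in Acroensis and Neoinus only — synapomorphy for {Acroensis, Neoinus}.
Most parsimonious ingroup topology: ((Acroensis,Neoinus),(Ceratilis,Pachyina)).
The clade {Ceratilis, Pachyina} is supported by book lungs: its derived state 'yes' occurs in exactly those taxa and in no other taxon (including the outgroup).

book lungs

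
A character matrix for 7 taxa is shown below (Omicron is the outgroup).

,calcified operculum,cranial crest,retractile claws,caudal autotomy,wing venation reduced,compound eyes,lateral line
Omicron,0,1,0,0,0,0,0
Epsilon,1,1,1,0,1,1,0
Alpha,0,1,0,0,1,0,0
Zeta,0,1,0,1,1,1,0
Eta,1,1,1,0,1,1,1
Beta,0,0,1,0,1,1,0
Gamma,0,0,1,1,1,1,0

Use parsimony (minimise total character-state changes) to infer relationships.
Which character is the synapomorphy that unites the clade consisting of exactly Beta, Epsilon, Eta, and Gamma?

retractile claws

Character polarity is set by the outgroup: the derived state is whichever differs from the outgroup's state, so for cranial crest the derived state is '0', and for the remaining characters it is '1'.
calcified operculum: derived state '1' in Epsilon and Eta only — synapomorphy for {Epsilon, Eta}.
cranial crest (derived state '0') is shared by Beta and Gamma — a synapomorphy uniting that clade.
retractile claws (derived state '1') is shared by Beta, Epsilon, Eta, and Gamma — a synapomorphy uniting that clade.
caudal autotomy groups Gamma and Zeta, which is incompatible with the clades supported by the remaining characters; treating it as convergent (homoplasy) costs fewer steps than any alternative tree.
All ingroup taxa share the derived state '1' for wing venation reduced; it defines the ingroup but does not resolve relationships within it.
compound eyes (derived state '1') is shared by Beta, Epsilon, Eta, Gamma, and Zeta — a synapomorphy uniting that clade.
lateral line: derived state '1' in Eta only — an autapomorphy, so it tells us nothing about relationships among taxa.
Most parsimonious ingroup topology: ((((Epsilon,Eta),(Beta,Gamma)),Zeta),Alpha).
The clade {Beta, Epsilon, Eta, Gamma} is supported by retractile claws: its derived state '1' occurs in exactly those taxa and in no other taxon (including the outgroup).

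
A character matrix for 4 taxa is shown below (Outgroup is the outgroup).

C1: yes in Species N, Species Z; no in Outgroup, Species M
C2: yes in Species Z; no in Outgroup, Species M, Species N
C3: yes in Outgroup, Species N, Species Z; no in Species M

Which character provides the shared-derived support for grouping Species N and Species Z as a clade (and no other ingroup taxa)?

C1

Character polarity is set by the outgroup: the derived state is whichever differs from the outgroup's state, so for C3 the derived state is 'no', and for the remaining characters it is 'yes'.
C1 (derived state 'yes') is shared by Species N and Species Z — a synapomorphy uniting that clade.
C2: derived state 'yes' in Species Z only — an autapomorphy, so it tells us nothing about relationships among taxa.
C3 (derived state 'no') is unique to Species M (autapomorphy; uninformative for grouping).
Most parsimonious ingroup topology: (Species M,(Species N,Species Z)).
The clade {Species N, Species Z} is supported by C1: its derived state 'yes' occurs in exactly those taxa and in no other taxon (including the outgroup).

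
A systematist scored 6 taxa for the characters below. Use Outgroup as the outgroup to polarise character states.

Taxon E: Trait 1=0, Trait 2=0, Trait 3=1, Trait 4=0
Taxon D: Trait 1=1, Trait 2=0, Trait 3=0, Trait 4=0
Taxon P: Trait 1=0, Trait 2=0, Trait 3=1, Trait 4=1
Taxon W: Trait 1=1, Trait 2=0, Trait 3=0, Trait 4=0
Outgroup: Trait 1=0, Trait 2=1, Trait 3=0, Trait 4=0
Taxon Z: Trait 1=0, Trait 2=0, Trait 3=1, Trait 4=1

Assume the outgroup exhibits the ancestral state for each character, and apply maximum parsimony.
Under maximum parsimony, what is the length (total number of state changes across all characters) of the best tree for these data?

4

Character polarity is set by the outgroup: the derived state is whichever differs from the outgroup's state, so for Trait 2 the derived state is '0', and for the remaining characters it is '1'.
Trait 1: derived state '1' in Taxon D and Taxon W only — synapomorphy for {Taxon D, Taxon W}.
All ingroup taxa share the derived state '0' for Trait 2; it defines the ingroup but does not resolve relationships within it.
Trait 3: derived state '1' in Taxon E, Taxon P, and Taxon Z only — synapomorphy for {Taxon E, Taxon P, Taxon Z}.
Only Taxon P and Taxon Z show the derived state '1' for Trait 4, supporting them as a clade.
Most parsimonious ingroup topology: (((Taxon P,Taxon Z),Taxon E),(Taxon W,Taxon D)).
Changes per character on this tree: Trait 1: 1; Trait 2: 1; Trait 3: 1; Trait 4: 1.
Total = 4.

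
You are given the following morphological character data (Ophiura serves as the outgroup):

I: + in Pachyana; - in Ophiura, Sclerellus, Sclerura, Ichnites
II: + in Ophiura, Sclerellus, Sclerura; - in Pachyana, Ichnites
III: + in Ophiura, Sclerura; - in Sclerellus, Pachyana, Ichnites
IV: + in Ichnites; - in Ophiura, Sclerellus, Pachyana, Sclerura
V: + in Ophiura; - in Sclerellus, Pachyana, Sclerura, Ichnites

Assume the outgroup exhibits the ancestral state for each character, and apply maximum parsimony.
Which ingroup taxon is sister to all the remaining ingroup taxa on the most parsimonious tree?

Sclerura

Character polarity is set by the outgroup: the derived state is whichever differs from the outgroup's state, so for II, III, V the derived state is '-', and for the remaining characters it is '+'.
I: derived state '+' in Pachyana only — an autapomorphy, so it tells us nothing about relationships among taxa.
II: derived state '-' in Ichnites and Pachyana only — synapomorphy for {Ichnites, Pachyana}.
III: derived state '-' in Ichnites, Pachyana, and Sclerellus only — synapomorphy for {Ichnites, Pachyana, Sclerellus}.
IV: derived state '+' in Ichnites only — an autapomorphy, so it tells us nothing about relationships among taxa.
All ingroup taxa share the derived state '-' for V; it defines the ingroup but does not resolve relationships within it.
Most parsimonious ingroup topology: ((Sclerellus,(Pachyana,Ichnites)),Sclerura).
Sclerura is sister to the clade containing all other ingroup taxa, so it is the earliest-diverging (most basal) ingroup lineage.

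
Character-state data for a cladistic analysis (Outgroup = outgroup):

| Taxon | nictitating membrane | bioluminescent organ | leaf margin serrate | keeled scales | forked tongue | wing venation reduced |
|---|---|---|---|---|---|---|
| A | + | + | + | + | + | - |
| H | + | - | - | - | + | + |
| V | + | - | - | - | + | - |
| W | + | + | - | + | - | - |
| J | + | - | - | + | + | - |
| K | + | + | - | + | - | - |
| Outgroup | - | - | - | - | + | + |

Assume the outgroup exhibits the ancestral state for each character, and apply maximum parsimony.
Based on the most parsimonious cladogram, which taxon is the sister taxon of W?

K

Character polarity is set by the outgroup: the derived state is whichever differs from the outgroup's state, so for forked tongue, wing venation reduced the derived state is '-', and for the remaining characters it is '+'.
All ingroup taxa share the derived state '+' for nictitating membrane; it defines the ingroup but does not resolve relationships within it.
Only A, K, and W show the derived state '+' for bioluminescent organ, supporting them as a clade.
leaf margin serrate: derived state '+' in A only — an autapomorphy, so it tells us nothing about relationships among taxa.
Only A, J, K, and W show the derived state '+' for keeled scales, supporting them as a clade.
Only K and W show the derived state '-' for forked tongue, supporting them as a clade.
wing venation reduced (derived state '-') is shared by A, J, K, V, and W — a synapomorphy uniting that clade.
Most parsimonious ingroup topology: (((J,((W,K),A)),V),H).
W and K form a cherry on this tree, so they are sister taxa.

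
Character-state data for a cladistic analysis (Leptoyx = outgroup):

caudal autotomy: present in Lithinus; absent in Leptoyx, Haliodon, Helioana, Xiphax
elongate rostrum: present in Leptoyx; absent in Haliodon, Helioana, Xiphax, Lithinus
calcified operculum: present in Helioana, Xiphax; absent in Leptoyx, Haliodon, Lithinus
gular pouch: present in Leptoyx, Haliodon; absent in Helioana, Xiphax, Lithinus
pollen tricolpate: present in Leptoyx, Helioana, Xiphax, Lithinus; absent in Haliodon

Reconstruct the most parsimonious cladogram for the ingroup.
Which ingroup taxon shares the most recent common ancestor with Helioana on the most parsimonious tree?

Character polarity is set by the outgroup: the derived state is whichever differs from the outgroup's state, so for elongate rostrum, gular pouch, pollen tricolpate the derived state is 'absent', and for the remaining characters it is 'present'.
caudal autotomy (derived state 'present') is unique to Lithinus (autapomorphy; uninformative for grouping).
All ingroup taxa share the derived state 'absent' for elongate rostrum; it defines the ingroup but does not resolve relationships within it.
calcified operculum: derived state 'present' in Helioana and Xiphax only — synapomorphy for {Helioana, Xiphax}.
gular pouch (derived state 'absent') is shared by Helioana, Lithinus, and Xiphax — a synapomorphy uniting that clade.
pollen tricolpate: derived state 'absent' in Haliodon only — an autapomorphy, so it tells us nothing about relationships among taxa.
Most parsimonious ingroup topology: (Haliodon,((Helioana,Xiphax),Lithinus)).
Helioana and Xiphax form a cherry on this tree, so they are sister taxa.

Xiphax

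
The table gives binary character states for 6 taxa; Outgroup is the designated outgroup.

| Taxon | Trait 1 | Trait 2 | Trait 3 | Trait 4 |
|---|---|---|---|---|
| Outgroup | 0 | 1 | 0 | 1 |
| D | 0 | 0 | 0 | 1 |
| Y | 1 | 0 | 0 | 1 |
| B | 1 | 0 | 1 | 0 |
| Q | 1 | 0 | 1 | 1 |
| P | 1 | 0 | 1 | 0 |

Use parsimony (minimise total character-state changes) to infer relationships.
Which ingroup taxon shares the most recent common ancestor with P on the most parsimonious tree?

Character polarity is set by the outgroup: the derived state is whichever differs from the outgroup's state, so for Trait 2, Trait 4 the derived state is '0', and for the remaining characters it is '1'.
Only B, P, Q, and Y show the derived state '1' for Trait 1, supporting them as a clade.
All ingroup taxa share the derived state '0' for Trait 2; it defines the ingroup but does not resolve relationships within it.
Trait 3 (derived state '1') is shared by B, P, and Q — a synapomorphy uniting that clade.
Trait 4 (derived state '0') is shared by B and P — a synapomorphy uniting that clade.
Most parsimonious ingroup topology: (D,(Y,((B,P),Q))).
P and B form a cherry on this tree, so they are sister taxa.

B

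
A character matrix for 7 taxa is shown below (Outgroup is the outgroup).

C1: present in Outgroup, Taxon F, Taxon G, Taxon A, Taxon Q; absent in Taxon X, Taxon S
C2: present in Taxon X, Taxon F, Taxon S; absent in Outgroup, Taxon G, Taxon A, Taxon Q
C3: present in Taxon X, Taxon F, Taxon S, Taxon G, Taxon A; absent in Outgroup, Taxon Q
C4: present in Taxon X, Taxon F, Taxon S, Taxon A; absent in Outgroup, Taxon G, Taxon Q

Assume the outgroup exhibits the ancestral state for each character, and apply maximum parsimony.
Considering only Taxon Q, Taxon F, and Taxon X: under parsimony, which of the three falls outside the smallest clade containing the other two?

Character polarity is set by the outgroup: the derived state is whichever differs from the outgroup's state, so for C1 the derived state is 'absent', and for the remaining characters it is 'present'.
Only Taxon S and Taxon X show the derived state 'absent' for C1, supporting them as a clade.
C2 (derived state 'present') is shared by Taxon F, Taxon S, and Taxon X — a synapomorphy uniting that clade.
Only Taxon A, Taxon F, Taxon G, Taxon S, and Taxon X show the derived state 'present' for C3, supporting them as a clade.
C4: derived state 'present' in Taxon A, Taxon F, Taxon S, and Taxon X only — synapomorphy for {Taxon A, Taxon F, Taxon S, Taxon X}.
Most parsimonious ingroup topology: (((((Taxon X,Taxon S),Taxon F),Taxon A),Taxon G),Taxon Q).
Taxon X and Taxon F share a more recent common ancestor with each other than either does with Taxon Q, so Taxon Q is the least closely related of the three.

Taxon Q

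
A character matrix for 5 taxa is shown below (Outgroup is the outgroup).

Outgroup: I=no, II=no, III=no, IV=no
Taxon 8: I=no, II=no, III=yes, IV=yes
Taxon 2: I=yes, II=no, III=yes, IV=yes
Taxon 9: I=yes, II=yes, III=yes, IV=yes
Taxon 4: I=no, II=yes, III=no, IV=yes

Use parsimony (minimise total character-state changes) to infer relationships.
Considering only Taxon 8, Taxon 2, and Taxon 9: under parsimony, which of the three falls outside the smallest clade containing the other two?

Taxon 8

The outgroup has state 'no' for every character, so 'yes' is the derived state throughout.
Only Taxon 2 and Taxon 9 show the derived state 'yes' for I, supporting them as a clade.
II (state 'yes') occurs in Taxon 4 and Taxon 9 but conflicts with the nesting implied by the other characters — most parsimoniously interpreted as homoplasy.
Only Taxon 2, Taxon 8, and Taxon 9 show the derived state 'yes' for III, supporting them as a clade.
IV (derived state 'yes') is shared by all ingroup taxa — unites the whole ingroup.
Most parsimonious ingroup topology: ((Taxon 8,(Taxon 2,Taxon 9)),Taxon 4).
Taxon 9 and Taxon 2 share a more recent common ancestor with each other than either does with Taxon 8, so Taxon 8 is the least closely related of the three.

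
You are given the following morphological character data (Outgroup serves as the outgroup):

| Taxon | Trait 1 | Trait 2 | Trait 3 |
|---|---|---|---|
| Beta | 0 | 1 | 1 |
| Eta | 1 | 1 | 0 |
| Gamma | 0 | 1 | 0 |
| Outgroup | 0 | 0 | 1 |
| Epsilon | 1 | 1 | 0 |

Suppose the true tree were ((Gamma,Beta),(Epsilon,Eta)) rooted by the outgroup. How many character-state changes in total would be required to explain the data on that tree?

4

Map each character onto ((Gamma,Beta),(Epsilon,Eta)) (rooted by Outgroup) and count the minimum state changes it requires (Fitch parsimony):
Trait 1: 1; Trait 2: 1; Trait 3: 2.
Total tree length = 4.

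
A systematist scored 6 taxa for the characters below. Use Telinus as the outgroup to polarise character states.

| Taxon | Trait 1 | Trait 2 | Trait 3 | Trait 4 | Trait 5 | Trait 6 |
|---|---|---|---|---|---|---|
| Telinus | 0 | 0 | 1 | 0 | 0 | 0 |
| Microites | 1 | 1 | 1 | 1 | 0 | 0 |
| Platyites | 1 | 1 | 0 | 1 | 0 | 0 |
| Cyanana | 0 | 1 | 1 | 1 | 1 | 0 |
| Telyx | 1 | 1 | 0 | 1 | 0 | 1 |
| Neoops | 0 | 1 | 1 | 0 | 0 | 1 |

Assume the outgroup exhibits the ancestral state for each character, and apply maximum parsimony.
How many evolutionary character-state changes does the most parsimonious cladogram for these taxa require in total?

7

Character polarity is set by the outgroup: the derived state is whichever differs from the outgroup's state, so for Trait 3 the derived state is '0', and for the remaining characters it is '1'.
Only Microites, Platyites, and Telyx show the derived state '1' for Trait 1, supporting them as a clade.
Trait 2 (derived state '1') is shared by all ingroup taxa — unites the whole ingroup.
Only Platyites and Telyx show the derived state '0' for Trait 3, supporting them as a clade.
Trait 4: derived state '1' in Cyanana, Microites, Platyites, and Telyx only — synapomorphy for {Cyanana, Microites, Platyites, Telyx}.
Trait 5 (derived state '1') is unique to Cyanana (autapomorphy; uninformative for grouping).
Trait 6 groups Neoops and Telyx, which is incompatible with the clades supported by the remaining characters; treating it as convergent (homoplasy) costs fewer steps than any alternative tree.
Most parsimonious ingroup topology: (((Microites,(Platyites,Telyx)),Cyanana),Neoops).
Changes per character on this tree: Trait 1: 1; Trait 2: 1; Trait 3: 1; Trait 4: 1; Trait 5: 1; Trait 6: 2.
Total = 7.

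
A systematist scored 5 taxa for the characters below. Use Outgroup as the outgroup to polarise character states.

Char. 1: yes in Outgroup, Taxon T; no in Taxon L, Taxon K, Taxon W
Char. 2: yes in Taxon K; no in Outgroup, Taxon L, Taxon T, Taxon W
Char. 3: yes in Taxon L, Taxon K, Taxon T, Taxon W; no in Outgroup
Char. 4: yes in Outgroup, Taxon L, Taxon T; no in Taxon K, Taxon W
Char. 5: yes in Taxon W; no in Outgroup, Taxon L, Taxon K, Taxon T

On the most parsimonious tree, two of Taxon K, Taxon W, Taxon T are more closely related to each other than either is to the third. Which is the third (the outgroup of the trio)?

Character polarity is set by the outgroup: the derived state is whichever differs from the outgroup's state, so for Char. 1, Char. 4 the derived state is 'no', and for the remaining characters it is 'yes'.
Only Taxon K, Taxon L, and Taxon W show the derived state 'no' for Char. 1, supporting them as a clade.
Char. 2: derived state 'yes' in Taxon K only — an autapomorphy, so it tells us nothing about relationships among taxa.
Char. 3 (derived state 'yes') is shared by all ingroup taxa — unites the whole ingroup.
Char. 4 (derived state 'no') is shared by Taxon K and Taxon W — a synapomorphy uniting that clade.
Char. 5: derived state 'yes' in Taxon W only — an autapomorphy, so it tells us nothing about relationships among taxa.
Most parsimonious ingroup topology: ((Taxon L,(Taxon K,Taxon W)),Taxon T).
Taxon W and Taxon K share a more recent common ancestor with each other than either does with Taxon T, so Taxon T is the least closely related of the three.

Taxon T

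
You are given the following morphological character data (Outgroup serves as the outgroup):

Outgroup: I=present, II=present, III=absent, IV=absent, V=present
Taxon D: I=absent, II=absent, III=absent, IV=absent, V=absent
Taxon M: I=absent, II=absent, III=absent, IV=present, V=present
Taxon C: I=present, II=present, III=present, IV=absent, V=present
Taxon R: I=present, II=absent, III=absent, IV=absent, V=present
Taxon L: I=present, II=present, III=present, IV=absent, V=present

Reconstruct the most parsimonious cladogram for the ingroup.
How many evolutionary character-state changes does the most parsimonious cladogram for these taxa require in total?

Character polarity is set by the outgroup: the derived state is whichever differs from the outgroup's state, so for I, II, V the derived state is 'absent', and for the remaining characters it is 'present'.
I (derived state 'absent') is shared by Taxon D and Taxon M — a synapomorphy uniting that clade.
Only Taxon D, Taxon M, and Taxon R show the derived state 'absent' for II, supporting them as a clade.
III: derived state 'present' in Taxon C and Taxon L only — synapomorphy for {Taxon C, Taxon L}.
IV (derived state 'present') is unique to Taxon M (autapomorphy; uninformative for grouping).
V: derived state 'absent' in Taxon D only — an autapomorphy, so it tells us nothing about relationships among taxa.
Most parsimonious ingroup topology: (((Taxon D,Taxon M),Taxon R),(Taxon C,Taxon L)).
Changes per character on this tree: I: 1; II: 1; III: 1; IV: 1; V: 1.
Total = 5.

5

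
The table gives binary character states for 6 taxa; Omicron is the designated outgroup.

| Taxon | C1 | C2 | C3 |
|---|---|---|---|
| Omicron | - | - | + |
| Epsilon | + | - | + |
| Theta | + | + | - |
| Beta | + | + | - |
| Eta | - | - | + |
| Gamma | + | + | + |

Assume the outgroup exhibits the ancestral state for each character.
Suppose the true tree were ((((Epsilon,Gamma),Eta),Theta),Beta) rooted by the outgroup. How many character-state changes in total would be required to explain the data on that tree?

Map each character onto ((((Epsilon,Gamma),Eta),Theta),Beta) (rooted by Omicron) and count the minimum state changes it requires (Fitch parsimony):
C1: 2; C2: 3; C3: 2.
Total tree length = 7.

7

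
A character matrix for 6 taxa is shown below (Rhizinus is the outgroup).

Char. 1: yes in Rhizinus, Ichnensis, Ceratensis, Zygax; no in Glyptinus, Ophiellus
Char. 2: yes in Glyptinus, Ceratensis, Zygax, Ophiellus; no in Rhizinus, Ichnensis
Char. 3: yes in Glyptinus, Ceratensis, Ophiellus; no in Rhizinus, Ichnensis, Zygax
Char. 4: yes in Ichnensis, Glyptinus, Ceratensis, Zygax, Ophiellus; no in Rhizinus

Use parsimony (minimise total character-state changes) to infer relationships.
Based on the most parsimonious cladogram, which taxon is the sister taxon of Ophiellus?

Glyptinus

Character polarity is set by the outgroup: the derived state is whichever differs from the outgroup's state, so for Char. 1 the derived state is 'no', and for the remaining characters it is 'yes'.
Char. 1: derived state 'no' in Glyptinus and Ophiellus only — synapomorphy for {Glyptinus, Ophiellus}.
Only Ceratensis, Glyptinus, Ophiellus, and Zygax show the derived state 'yes' for Char. 2, supporting them as a clade.
Char. 3 (derived state 'yes') is shared by Ceratensis, Glyptinus, and Ophiellus — a synapomorphy uniting that clade.
Char. 4 (derived state 'yes') is shared by all ingroup taxa — unites the whole ingroup.
Most parsimonious ingroup topology: (Ichnensis,(((Glyptinus,Ophiellus),Ceratensis),Zygax)).
Ophiellus and Glyptinus form a cherry on this tree, so they are sister taxa.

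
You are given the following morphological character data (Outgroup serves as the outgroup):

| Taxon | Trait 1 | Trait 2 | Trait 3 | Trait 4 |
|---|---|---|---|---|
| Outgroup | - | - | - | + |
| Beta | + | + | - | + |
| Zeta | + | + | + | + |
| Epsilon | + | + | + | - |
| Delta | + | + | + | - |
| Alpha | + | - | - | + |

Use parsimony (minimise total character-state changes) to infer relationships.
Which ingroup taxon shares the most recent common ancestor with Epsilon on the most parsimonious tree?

Delta

Character polarity is set by the outgroup: the derived state is whichever differs from the outgroup's state, so for Trait 4 the derived state is '-', and for the remaining characters it is '+'.
All ingroup taxa share the derived state '+' for Trait 1; it defines the ingroup but does not resolve relationships within it.
Trait 2: derived state '+' in Beta, Delta, Epsilon, and Zeta only — synapomorphy for {Beta, Delta, Epsilon, Zeta}.
Trait 3 (derived state '+') is shared by Delta, Epsilon, and Zeta — a synapomorphy uniting that clade.
Only Delta and Epsilon show the derived state '-' for Trait 4, supporting them as a clade.
Most parsimonious ingroup topology: ((Beta,(Zeta,(Epsilon,Delta))),Alpha).
Epsilon and Delta form a cherry on this tree, so they are sister taxa.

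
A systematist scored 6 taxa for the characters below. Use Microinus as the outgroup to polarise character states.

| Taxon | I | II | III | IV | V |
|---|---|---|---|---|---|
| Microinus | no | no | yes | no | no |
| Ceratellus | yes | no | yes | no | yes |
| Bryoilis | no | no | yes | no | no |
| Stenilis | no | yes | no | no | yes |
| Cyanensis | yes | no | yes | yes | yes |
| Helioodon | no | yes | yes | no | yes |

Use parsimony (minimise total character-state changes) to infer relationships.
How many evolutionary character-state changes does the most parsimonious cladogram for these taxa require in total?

Character polarity is set by the outgroup: the derived state is whichever differs from the outgroup's state, so for III the derived state is 'no', and for the remaining characters it is 'yes'.
Only Ceratellus and Cyanensis show the derived state 'yes' for I, supporting them as a clade.
II (derived state 'yes') is shared by Helioodon and Stenilis — a synapomorphy uniting that clade.
III: derived state 'no' in Stenilis only — an autapomorphy, so it tells us nothing about relationships among taxa.
IV: derived state 'yes' in Cyanensis only — an autapomorphy, so it tells us nothing about relationships among taxa.
V (derived state 'yes') is shared by Ceratellus, Cyanensis, Helioodon, and Stenilis — a synapomorphy uniting that clade.
Most parsimonious ingroup topology: (((Ceratellus,Cyanensis),(Stenilis,Helioodon)),Bryoilis).
Changes per character on this tree: I: 1; II: 1; III: 1; IV: 1; V: 1.
Total = 5.

5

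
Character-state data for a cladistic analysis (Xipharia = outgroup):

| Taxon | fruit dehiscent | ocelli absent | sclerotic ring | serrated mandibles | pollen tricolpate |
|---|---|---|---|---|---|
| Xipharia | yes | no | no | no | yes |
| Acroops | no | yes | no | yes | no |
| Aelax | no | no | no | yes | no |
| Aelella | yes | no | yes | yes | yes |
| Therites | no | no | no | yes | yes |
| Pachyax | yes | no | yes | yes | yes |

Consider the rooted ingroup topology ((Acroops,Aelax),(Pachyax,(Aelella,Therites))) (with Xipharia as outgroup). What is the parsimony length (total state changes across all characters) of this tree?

7

Map each character onto ((Acroops,Aelax),(Pachyax,(Aelella,Therites))) (rooted by Xipharia) and count the minimum state changes it requires (Fitch parsimony):
fruit dehiscent: 2; ocelli absent: 1; sclerotic ring: 2; serrated mandibles: 1; pollen tricolpate: 1.
Total tree length = 7.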